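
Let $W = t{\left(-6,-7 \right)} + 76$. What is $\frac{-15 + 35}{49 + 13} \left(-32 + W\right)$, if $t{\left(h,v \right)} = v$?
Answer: $\frac{370}{31} \approx 11.935$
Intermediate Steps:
$W = 69$ ($W = -7 + 76 = 69$)
$\frac{-15 + 35}{49 + 13} \left(-32 + W\right) = \frac{-15 + 35}{49 + 13} \left(-32 + 69\right) = \frac{20}{62} \cdot 37 = 20 \cdot \frac{1}{62} \cdot 37 = \frac{10}{31} \cdot 37 = \frac{370}{31}$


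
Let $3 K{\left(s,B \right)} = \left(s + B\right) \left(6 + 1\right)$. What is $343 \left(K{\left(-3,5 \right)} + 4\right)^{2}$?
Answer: $\frac{231868}{9} \approx 25763.0$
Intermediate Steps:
$K{\left(s,B \right)} = \frac{7 B}{3} + \frac{7 s}{3}$ ($K{\left(s,B \right)} = \frac{\left(s + B\right) \left(6 + 1\right)}{3} = \frac{\left(B + s\right) 7}{3} = \frac{7 B + 7 s}{3} = \frac{7 B}{3} + \frac{7 s}{3}$)
$343 \left(K{\left(-3,5 \right)} + 4\right)^{2} = 343 \left(\left(\frac{7}{3} \cdot 5 + \frac{7}{3} \left(-3\right)\right) + 4\right)^{2} = 343 \left(\left(\frac{35}{3} - 7\right) + 4\right)^{2} = 343 \left(\frac{14}{3} + 4\right)^{2} = 343 \left(\frac{26}{3}\right)^{2} = 343 \cdot \frac{676}{9} = \frac{231868}{9}$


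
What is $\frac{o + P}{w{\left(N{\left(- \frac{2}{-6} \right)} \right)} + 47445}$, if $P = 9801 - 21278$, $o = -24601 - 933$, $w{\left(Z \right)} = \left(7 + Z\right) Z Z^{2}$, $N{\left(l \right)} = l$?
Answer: $- \frac{2997891}{3843067} \approx -0.78008$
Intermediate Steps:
$w{\left(Z \right)} = Z^{3} \left(7 + Z\right)$ ($w{\left(Z \right)} = Z \left(7 + Z\right) Z^{2} = Z^{3} \left(7 + Z\right)$)
$o = -25534$
$P = -11477$ ($P = 9801 - 21278 = -11477$)
$\frac{o + P}{w{\left(N{\left(- \frac{2}{-6} \right)} \right)} + 47445} = \frac{-25534 - 11477}{\left(- \frac{2}{-6}\right)^{3} \left(7 - \frac{2}{-6}\right) + 47445} = - \frac{37011}{\left(\left(-2\right) \left(- \frac{1}{6}\right)\right)^{3} \left(7 - - \frac{1}{3}\right) + 47445} = - \frac{37011}{\frac{7 + \frac{1}{3}}{27} + 47445} = - \frac{37011}{\frac{1}{27} \cdot \frac{22}{3} + 47445} = - \frac{37011}{\frac{22}{81} + 47445} = - \frac{37011}{\frac{3843067}{81}} = \left(-37011\right) \frac{81}{3843067} = - \frac{2997891}{3843067}$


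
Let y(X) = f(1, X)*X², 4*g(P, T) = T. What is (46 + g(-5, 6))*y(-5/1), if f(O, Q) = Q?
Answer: -11875/2 ≈ -5937.5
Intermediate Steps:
g(P, T) = T/4
y(X) = X³ (y(X) = X*X² = X³)
(46 + g(-5, 6))*y(-5/1) = (46 + (¼)*6)*(-5/1)³ = (46 + 3/2)*(-5*1)³ = (95/2)*(-5)³ = (95/2)*(-125) = -11875/2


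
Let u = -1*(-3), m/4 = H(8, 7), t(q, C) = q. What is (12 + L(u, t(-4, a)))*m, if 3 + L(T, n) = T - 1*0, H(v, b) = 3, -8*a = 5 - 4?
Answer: 144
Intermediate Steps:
a = -⅛ (a = -(5 - 4)/8 = -⅛*1 = -⅛ ≈ -0.12500)
m = 12 (m = 4*3 = 12)
u = 3
L(T, n) = -3 + T (L(T, n) = -3 + (T - 1*0) = -3 + (T + 0) = -3 + T)
(12 + L(u, t(-4, a)))*m = (12 + (-3 + 3))*12 = (12 + 0)*12 = 12*12 = 144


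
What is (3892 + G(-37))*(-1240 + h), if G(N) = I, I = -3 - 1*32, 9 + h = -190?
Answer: -5550223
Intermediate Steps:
h = -199 (h = -9 - 190 = -199)
I = -35 (I = -3 - 32 = -35)
G(N) = -35
(3892 + G(-37))*(-1240 + h) = (3892 - 35)*(-1240 - 199) = 3857*(-1439) = -5550223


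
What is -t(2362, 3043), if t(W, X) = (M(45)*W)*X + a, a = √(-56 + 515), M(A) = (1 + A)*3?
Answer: -991884108 - 3*√51 ≈ -9.9188e+8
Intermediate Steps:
M(A) = 3 + 3*A
a = 3*√51 (a = √459 = 3*√51 ≈ 21.424)
t(W, X) = 3*√51 + 138*W*X (t(W, X) = ((3 + 3*45)*W)*X + 3*√51 = ((3 + 135)*W)*X + 3*√51 = (138*W)*X + 3*√51 = 138*W*X + 3*√51 = 3*√51 + 138*W*X)
-t(2362, 3043) = -(3*√51 + 138*2362*3043) = -(3*√51 + 991884108) = -(991884108 + 3*√51) = -991884108 - 3*√51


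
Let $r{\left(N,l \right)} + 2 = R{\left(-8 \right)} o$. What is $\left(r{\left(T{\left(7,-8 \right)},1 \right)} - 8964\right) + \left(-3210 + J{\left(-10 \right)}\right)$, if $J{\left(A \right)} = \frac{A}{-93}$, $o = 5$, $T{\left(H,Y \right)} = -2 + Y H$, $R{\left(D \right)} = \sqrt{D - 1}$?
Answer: $- \frac{1132358}{93} + 15 i \approx -12176.0 + 15.0 i$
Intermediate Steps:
$R{\left(D \right)} = \sqrt{-1 + D}$
$T{\left(H,Y \right)} = -2 + H Y$
$J{\left(A \right)} = - \frac{A}{93}$ ($J{\left(A \right)} = A \left(- \frac{1}{93}\right) = - \frac{A}{93}$)
$r{\left(N,l \right)} = -2 + 15 i$ ($r{\left(N,l \right)} = -2 + \sqrt{-1 - 8} \cdot 5 = -2 + \sqrt{-9} \cdot 5 = -2 + 3 i 5 = -2 + 15 i$)
$\left(r{\left(T{\left(7,-8 \right)},1 \right)} - 8964\right) + \left(-3210 + J{\left(-10 \right)}\right) = \left(\left(-2 + 15 i\right) - 8964\right) - \frac{298520}{93} = \left(-8966 + 15 i\right) + \left(-3210 + \frac{10}{93}\right) = \left(-8966 + 15 i\right) - \frac{298520}{93} = - \frac{1132358}{93} + 15 i$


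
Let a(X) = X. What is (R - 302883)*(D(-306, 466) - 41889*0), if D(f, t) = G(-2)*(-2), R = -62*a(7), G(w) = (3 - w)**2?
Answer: 15165850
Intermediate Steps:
R = -434 (R = -62*7 = -434)
D(f, t) = -50 (D(f, t) = (-3 - 2)**2*(-2) = (-5)**2*(-2) = 25*(-2) = -50)
(R - 302883)*(D(-306, 466) - 41889*0) = (-434 - 302883)*(-50 - 41889*0) = -303317*(-50 + 0) = -303317*(-50) = 15165850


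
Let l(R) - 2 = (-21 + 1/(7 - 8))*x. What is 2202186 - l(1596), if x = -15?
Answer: 2201854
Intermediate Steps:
l(R) = 332 (l(R) = 2 + (-21 + 1/(7 - 8))*(-15) = 2 + (-21 + 1/(-1))*(-15) = 2 + (-21 - 1)*(-15) = 2 - 22*(-15) = 2 + 330 = 332)
2202186 - l(1596) = 2202186 - 1*332 = 2202186 - 332 = 2201854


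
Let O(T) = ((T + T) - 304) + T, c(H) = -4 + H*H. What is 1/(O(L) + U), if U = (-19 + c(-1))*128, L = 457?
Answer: -1/1749 ≈ -0.00057176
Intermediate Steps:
c(H) = -4 + H²
O(T) = -304 + 3*T (O(T) = (2*T - 304) + T = (-304 + 2*T) + T = -304 + 3*T)
U = -2816 (U = (-19 + (-4 + (-1)²))*128 = (-19 + (-4 + 1))*128 = (-19 - 3)*128 = -22*128 = -2816)
1/(O(L) + U) = 1/((-304 + 3*457) - 2816) = 1/((-304 + 1371) - 2816) = 1/(1067 - 2816) = 1/(-1749) = -1/1749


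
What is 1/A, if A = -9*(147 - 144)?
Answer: -1/27 ≈ -0.037037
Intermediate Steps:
A = -27 (A = -9*3 = -27)
1/A = 1/(-27) = -1/27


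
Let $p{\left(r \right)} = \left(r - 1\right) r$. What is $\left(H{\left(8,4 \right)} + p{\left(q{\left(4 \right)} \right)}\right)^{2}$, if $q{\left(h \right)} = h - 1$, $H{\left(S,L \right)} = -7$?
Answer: $1$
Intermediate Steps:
$q{\left(h \right)} = -1 + h$
$p{\left(r \right)} = r \left(-1 + r\right)$ ($p{\left(r \right)} = \left(-1 + r\right) r = r \left(-1 + r\right)$)
$\left(H{\left(8,4 \right)} + p{\left(q{\left(4 \right)} \right)}\right)^{2} = \left(-7 + \left(-1 + 4\right) \left(-1 + \left(-1 + 4\right)\right)\right)^{2} = \left(-7 + 3 \left(-1 + 3\right)\right)^{2} = \left(-7 + 3 \cdot 2\right)^{2} = \left(-7 + 6\right)^{2} = \left(-1\right)^{2} = 1$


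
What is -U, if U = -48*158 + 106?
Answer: 7478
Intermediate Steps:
U = -7478 (U = -7584 + 106 = -7478)
-U = -1*(-7478) = 7478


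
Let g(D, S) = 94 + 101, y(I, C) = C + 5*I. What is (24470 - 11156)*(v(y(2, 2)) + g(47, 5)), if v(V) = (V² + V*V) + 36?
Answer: 6909966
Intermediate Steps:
v(V) = 36 + 2*V² (v(V) = (V² + V²) + 36 = 2*V² + 36 = 36 + 2*V²)
g(D, S) = 195
(24470 - 11156)*(v(y(2, 2)) + g(47, 5)) = (24470 - 11156)*((36 + 2*(2 + 5*2)²) + 195) = 13314*((36 + 2*(2 + 10)²) + 195) = 13314*((36 + 2*12²) + 195) = 13314*((36 + 2*144) + 195) = 13314*((36 + 288) + 195) = 13314*(324 + 195) = 13314*519 = 6909966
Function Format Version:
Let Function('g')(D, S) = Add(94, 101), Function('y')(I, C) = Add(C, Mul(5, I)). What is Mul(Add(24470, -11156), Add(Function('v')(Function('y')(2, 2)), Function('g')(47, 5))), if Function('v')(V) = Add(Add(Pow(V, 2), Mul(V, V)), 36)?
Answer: 6909966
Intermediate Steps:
Function('v')(V) = Add(36, Mul(2, Pow(V, 2))) (Function('v')(V) = Add(Add(Pow(V, 2), Pow(V, 2)), 36) = Add(Mul(2, Pow(V, 2)), 36) = Add(36, Mul(2, Pow(V, 2))))
Function('g')(D, S) = 195
Mul(Add(24470, -11156), Add(Function('v')(Function('y')(2, 2)), Function('g')(47, 5))) = Mul(Add(24470, -11156), Add(Add(36, Mul(2, Pow(Add(2, Mul(5, 2)), 2))), 195)) = Mul(13314, Add(Add(36, Mul(2, Pow(Add(2, 10), 2))), 195)) = Mul(13314, Add(Add(36, Mul(2, Pow(12, 2))), 195)) = Mul(13314, Add(Add(36, Mul(2, 144)), 195)) = Mul(13314, Add(Add(36, 288), 195)) = Mul(13314, Add(324, 195)) = Mul(13314, 519) = 6909966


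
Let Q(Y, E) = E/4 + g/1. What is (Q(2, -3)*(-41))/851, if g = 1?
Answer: -41/3404 ≈ -0.012045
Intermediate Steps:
Q(Y, E) = 1 + E/4 (Q(Y, E) = E/4 + 1/1 = E*(¼) + 1*1 = E/4 + 1 = 1 + E/4)
(Q(2, -3)*(-41))/851 = ((1 + (¼)*(-3))*(-41))/851 = ((1 - ¾)*(-41))*(1/851) = ((¼)*(-41))*(1/851) = -41/4*1/851 = -41/3404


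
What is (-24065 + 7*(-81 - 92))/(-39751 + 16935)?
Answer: 6319/5704 ≈ 1.1078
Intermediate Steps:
(-24065 + 7*(-81 - 92))/(-39751 + 16935) = (-24065 + 7*(-173))/(-22816) = (-24065 - 1211)*(-1/22816) = -25276*(-1/22816) = 6319/5704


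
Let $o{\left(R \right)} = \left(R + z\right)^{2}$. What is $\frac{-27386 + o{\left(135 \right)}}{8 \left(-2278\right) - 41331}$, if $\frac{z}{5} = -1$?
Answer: $\frac{10486}{59555} \approx 0.17607$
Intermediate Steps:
$z = -5$ ($z = 5 \left(-1\right) = -5$)
$o{\left(R \right)} = \left(-5 + R\right)^{2}$ ($o{\left(R \right)} = \left(R - 5\right)^{2} = \left(-5 + R\right)^{2}$)
$\frac{-27386 + o{\left(135 \right)}}{8 \left(-2278\right) - 41331} = \frac{-27386 + \left(-5 + 135\right)^{2}}{8 \left(-2278\right) - 41331} = \frac{-27386 + 130^{2}}{-18224 - 41331} = \frac{-27386 + 16900}{-59555} = \left(-10486\right) \left(- \frac{1}{59555}\right) = \frac{10486}{59555}$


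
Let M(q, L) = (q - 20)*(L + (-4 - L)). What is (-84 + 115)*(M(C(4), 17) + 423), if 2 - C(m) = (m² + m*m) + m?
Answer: 19809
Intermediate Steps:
C(m) = 2 - m - 2*m² (C(m) = 2 - ((m² + m*m) + m) = 2 - ((m² + m²) + m) = 2 - (2*m² + m) = 2 - (m + 2*m²) = 2 + (-m - 2*m²) = 2 - m - 2*m²)
M(q, L) = 80 - 4*q (M(q, L) = (-20 + q)*(-4) = 80 - 4*q)
(-84 + 115)*(M(C(4), 17) + 423) = (-84 + 115)*((80 - 4*(2 - 1*4 - 2*4²)) + 423) = 31*((80 - 4*(2 - 4 - 2*16)) + 423) = 31*((80 - 4*(2 - 4 - 32)) + 423) = 31*((80 - 4*(-34)) + 423) = 31*((80 + 136) + 423) = 31*(216 + 423) = 31*639 = 19809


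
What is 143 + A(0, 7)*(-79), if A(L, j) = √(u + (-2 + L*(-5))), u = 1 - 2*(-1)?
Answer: 64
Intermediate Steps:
u = 3 (u = 1 + 2 = 3)
A(L, j) = √(1 - 5*L) (A(L, j) = √(3 + (-2 + L*(-5))) = √(3 + (-2 - 5*L)) = √(1 - 5*L))
143 + A(0, 7)*(-79) = 143 + √(1 - 5*0)*(-79) = 143 + √(1 + 0)*(-79) = 143 + √1*(-79) = 143 + 1*(-79) = 143 - 79 = 64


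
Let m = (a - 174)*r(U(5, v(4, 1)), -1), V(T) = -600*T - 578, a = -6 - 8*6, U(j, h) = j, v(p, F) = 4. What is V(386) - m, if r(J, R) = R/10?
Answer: -1161004/5 ≈ -2.3220e+5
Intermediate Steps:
a = -54 (a = -6 - 48 = -54)
V(T) = -578 - 600*T
r(J, R) = R/10 (r(J, R) = R*(⅒) = R/10)
m = 114/5 (m = (-54 - 174)*((⅒)*(-1)) = -228*(-⅒) = 114/5 ≈ 22.800)
V(386) - m = (-578 - 600*386) - 1*114/5 = (-578 - 231600) - 114/5 = -232178 - 114/5 = -1161004/5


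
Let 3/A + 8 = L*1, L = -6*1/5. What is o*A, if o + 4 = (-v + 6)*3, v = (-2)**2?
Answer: -15/23 ≈ -0.65217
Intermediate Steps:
v = 4
o = 2 (o = -4 + (-1*4 + 6)*3 = -4 + (-4 + 6)*3 = -4 + 2*3 = -4 + 6 = 2)
L = -6/5 (L = -6*1/5 = -6/5 ≈ -1.2000)
A = -15/46 (A = 3/(-8 - 6/5*1) = 3/(-8 - 6/5) = 3/(-46/5) = 3*(-5/46) = -15/46 ≈ -0.32609)
o*A = 2*(-15/46) = -15/23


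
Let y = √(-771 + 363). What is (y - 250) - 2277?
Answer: -2527 + 2*I*√102 ≈ -2527.0 + 20.199*I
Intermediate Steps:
y = 2*I*√102 (y = √(-408) = 2*I*√102 ≈ 20.199*I)
(y - 250) - 2277 = (2*I*√102 - 250) - 2277 = (-250 + 2*I*√102) - 2277 = -2527 + 2*I*√102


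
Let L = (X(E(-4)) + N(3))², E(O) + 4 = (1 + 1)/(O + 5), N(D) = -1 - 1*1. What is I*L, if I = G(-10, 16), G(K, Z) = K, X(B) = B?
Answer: -160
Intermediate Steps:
N(D) = -2 (N(D) = -1 - 1 = -2)
E(O) = -4 + 2/(5 + O) (E(O) = -4 + (1 + 1)/(O + 5) = -4 + 2/(5 + O))
L = 16 (L = (2*(-9 - 2*(-4))/(5 - 4) - 2)² = (2*(-9 + 8)/1 - 2)² = (2*1*(-1) - 2)² = (-2 - 2)² = (-4)² = 16)
I = -10
I*L = -10*16 = -160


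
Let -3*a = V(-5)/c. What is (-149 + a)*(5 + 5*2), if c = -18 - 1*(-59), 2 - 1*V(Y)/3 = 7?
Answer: -91560/41 ≈ -2233.2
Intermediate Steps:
V(Y) = -15 (V(Y) = 6 - 3*7 = 6 - 21 = -15)
c = 41 (c = -18 + 59 = 41)
a = 5/41 (a = -(-5)/41 = -1/3*(-15/41) = 5/41 ≈ 0.12195)
(-149 + a)*(5 + 5*2) = (-149 + 5/41)*(5 + 5*2) = -6104*(5 + 10)/41 = -6104/41*15 = -91560/41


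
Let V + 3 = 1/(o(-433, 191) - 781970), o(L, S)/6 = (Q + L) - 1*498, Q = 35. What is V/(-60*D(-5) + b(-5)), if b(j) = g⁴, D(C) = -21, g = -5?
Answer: -2362039/1484147210 ≈ -0.0015915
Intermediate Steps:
o(L, S) = -2778 + 6*L (o(L, S) = 6*((35 + L) - 1*498) = 6*((35 + L) - 498) = 6*(-463 + L) = -2778 + 6*L)
b(j) = 625 (b(j) = (-5)⁴ = 625)
V = -2362039/787346 (V = -3 + 1/((-2778 + 6*(-433)) - 781970) = -3 + 1/((-2778 - 2598) - 781970) = -3 + 1/(-5376 - 781970) = -3 + 1/(-787346) = -3 - 1/787346 = -2362039/787346 ≈ -3.0000)
V/(-60*D(-5) + b(-5)) = -2362039/(787346*(-60*(-21) + 625)) = -2362039/(787346*(1260 + 625)) = -2362039/787346/1885 = -2362039/787346*1/1885 = -2362039/1484147210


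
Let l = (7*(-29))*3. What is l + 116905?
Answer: 116296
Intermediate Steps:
l = -609 (l = -203*3 = -609)
l + 116905 = -609 + 116905 = 116296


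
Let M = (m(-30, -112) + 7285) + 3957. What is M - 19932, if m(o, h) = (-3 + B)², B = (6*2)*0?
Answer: -8681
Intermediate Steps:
B = 0 (B = 12*0 = 0)
m(o, h) = 9 (m(o, h) = (-3 + 0)² = (-3)² = 9)
M = 11251 (M = (9 + 7285) + 3957 = 7294 + 3957 = 11251)
M - 19932 = 11251 - 19932 = -8681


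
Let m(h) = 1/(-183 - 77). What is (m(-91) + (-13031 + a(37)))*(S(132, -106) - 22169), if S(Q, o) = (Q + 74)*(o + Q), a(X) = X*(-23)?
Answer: 60683513973/260 ≈ 2.3340e+8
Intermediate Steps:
m(h) = -1/260 (m(h) = 1/(-260) = -1/260)
a(X) = -23*X
S(Q, o) = (74 + Q)*(Q + o)
(m(-91) + (-13031 + a(37)))*(S(132, -106) - 22169) = (-1/260 + (-13031 - 23*37))*((132² + 74*132 + 74*(-106) + 132*(-106)) - 22169) = (-1/260 + (-13031 - 851))*((17424 + 9768 - 7844 - 13992) - 22169) = (-1/260 - 13882)*(5356 - 22169) = -3609321/260*(-16813) = 60683513973/260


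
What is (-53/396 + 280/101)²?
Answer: 11135947729/1599680016 ≈ 6.9614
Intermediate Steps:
(-53/396 + 280/101)² = (105527/39996)² = 11135947729/1599680016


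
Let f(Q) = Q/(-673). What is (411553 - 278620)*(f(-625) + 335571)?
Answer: 30021576490164/673 ≈ 4.4609e+10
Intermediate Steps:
f(Q) = -Q/673 (f(Q) = Q*(-1/673) = -Q/673)
(411553 - 278620)*(f(-625) + 335571) = (411553 - 278620)*(-1/673*(-625) + 335571) = 132933*(625/673 + 335571) = 132933*(225839908/673) = 30021576490164/673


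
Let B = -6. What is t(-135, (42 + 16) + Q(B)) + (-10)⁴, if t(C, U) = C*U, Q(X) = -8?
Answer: 3250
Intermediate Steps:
t(-135, (42 + 16) + Q(B)) + (-10)⁴ = -135*((42 + 16) - 8) + (-10)⁴ = -135*(58 - 8) + 10000 = -135*50 + 10000 = -6750 + 10000 = 3250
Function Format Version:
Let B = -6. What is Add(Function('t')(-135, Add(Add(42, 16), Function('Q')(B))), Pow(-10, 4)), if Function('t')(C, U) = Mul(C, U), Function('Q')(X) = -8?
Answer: 3250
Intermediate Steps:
Add(Function('t')(-135, Add(Add(42, 16), Function('Q')(B))), Pow(-10, 4)) = Add(Mul(-135, Add(Add(42, 16), -8)), Pow(-10, 4)) = Add(Mul(-135, Add(58, -8)), 10000) = Add(Mul(-135, 50), 10000) = Add(-6750, 10000) = 3250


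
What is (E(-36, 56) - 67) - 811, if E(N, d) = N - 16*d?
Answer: -1810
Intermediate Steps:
(E(-36, 56) - 67) - 811 = ((-36 - 16*56) - 67) - 811 = ((-36 - 896) - 67) - 811 = (-932 - 67) - 811 = -999 - 811 = -1810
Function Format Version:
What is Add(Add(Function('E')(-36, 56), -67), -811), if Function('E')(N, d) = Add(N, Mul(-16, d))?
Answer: -1810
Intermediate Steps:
Add(Add(Function('E')(-36, 56), -67), -811) = Add(Add(Add(-36, Mul(-16, 56)), -67), -811) = Add(Add(Add(-36, -896), -67), -811) = Add(Add(-932, -67), -811) = Add(-999, -811) = -1810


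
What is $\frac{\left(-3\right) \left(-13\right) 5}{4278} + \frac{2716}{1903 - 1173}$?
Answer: $\frac{1960233}{520490} \approx 3.7661$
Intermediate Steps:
$\frac{\left(-3\right) \left(-13\right) 5}{4278} + \frac{2716}{1903 - 1173} = 39 \cdot 5 \cdot \frac{1}{4278} + \frac{2716}{730} = 195 \cdot \frac{1}{4278} + 2716 \cdot \frac{1}{730} = \frac{65}{1426} + \frac{1358}{365} = \frac{1960233}{520490}$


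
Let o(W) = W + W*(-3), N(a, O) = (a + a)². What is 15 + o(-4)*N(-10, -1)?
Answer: 3215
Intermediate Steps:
N(a, O) = 4*a² (N(a, O) = (2*a)² = 4*a²)
o(W) = -2*W (o(W) = W - 3*W = -2*W)
15 + o(-4)*N(-10, -1) = 15 + (-2*(-4))*(4*(-10)²) = 15 + 8*(4*100) = 15 + 8*400 = 15 + 3200 = 3215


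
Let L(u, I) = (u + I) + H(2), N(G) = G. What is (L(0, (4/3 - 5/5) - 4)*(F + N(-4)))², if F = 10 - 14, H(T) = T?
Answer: 1600/9 ≈ 177.78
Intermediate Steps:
F = -4
L(u, I) = 2 + I + u (L(u, I) = (u + I) + 2 = (I + u) + 2 = 2 + I + u)
(L(0, (4/3 - 5/5) - 4)*(F + N(-4)))² = ((2 + ((4/3 - 5/5) - 4) + 0)*(-4 - 4))² = ((2 + ((4*(⅓) - 5*⅕) - 4) + 0)*(-8))² = ((2 + ((4/3 - 1) - 4) + 0)*(-8))² = ((2 + (⅓ - 4) + 0)*(-8))² = ((2 - 11/3 + 0)*(-8))² = (-5/3*(-8))² = (40/3)² = 1600/9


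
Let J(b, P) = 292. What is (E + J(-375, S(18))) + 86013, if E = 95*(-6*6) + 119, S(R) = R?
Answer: 83004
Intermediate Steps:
E = -3301 (E = 95*(-36) + 119 = -3420 + 119 = -3301)
(E + J(-375, S(18))) + 86013 = (-3301 + 292) + 86013 = -3009 + 86013 = 83004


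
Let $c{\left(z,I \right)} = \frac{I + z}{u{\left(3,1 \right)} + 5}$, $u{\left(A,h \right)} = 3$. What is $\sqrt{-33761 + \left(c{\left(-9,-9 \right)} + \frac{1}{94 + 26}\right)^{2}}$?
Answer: $\frac{i \sqrt{486086039}}{120} \approx 183.73 i$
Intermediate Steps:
$c{\left(z,I \right)} = \frac{I}{8} + \frac{z}{8}$ ($c{\left(z,I \right)} = \frac{I + z}{3 + 5} = \frac{I + z}{8} = \left(I + z\right) \frac{1}{8} = \frac{I}{8} + \frac{z}{8}$)
$\sqrt{-33761 + \left(c{\left(-9,-9 \right)} + \frac{1}{94 + 26}\right)^{2}} = \sqrt{-33761 + \left(\left(\frac{1}{8} \left(-9\right) + \frac{1}{8} \left(-9\right)\right) + \frac{1}{94 + 26}\right)^{2}} = \sqrt{-33761 + \left(\left(- \frac{9}{8} - \frac{9}{8}\right) + \frac{1}{120}\right)^{2}} = \sqrt{-33761 + \left(- \frac{9}{4} + \frac{1}{120}\right)^{2}} = \sqrt{-33761 + \left(- \frac{269}{120}\right)^{2}} = \sqrt{-33761 + \frac{72361}{14400}} = \sqrt{- \frac{486086039}{14400}} = \frac{i \sqrt{486086039}}{120}$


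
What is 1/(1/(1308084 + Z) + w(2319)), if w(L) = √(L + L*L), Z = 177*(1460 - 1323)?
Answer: -1332333/9550240388040651119 + 7100444891556*√336255/9550240388040651119 ≈ 0.00043113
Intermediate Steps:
Z = 24249 (Z = 177*137 = 24249)
w(L) = √(L + L²)
1/(1/(1308084 + Z) + w(2319)) = 1/(1/(1308084 + 24249) + √(2319*(1 + 2319))) = 1/(1/1332333 + √(2319*2320)) = 1/(1/1332333 + √5380080) = 1/(1/1332333 + 4*√336255)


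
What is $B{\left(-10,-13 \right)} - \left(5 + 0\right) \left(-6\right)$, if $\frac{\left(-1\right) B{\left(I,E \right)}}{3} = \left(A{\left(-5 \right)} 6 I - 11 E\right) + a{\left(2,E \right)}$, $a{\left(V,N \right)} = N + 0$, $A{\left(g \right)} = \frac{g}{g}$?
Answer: $-180$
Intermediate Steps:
$A{\left(g \right)} = 1$
$a{\left(V,N \right)} = N$
$B{\left(I,E \right)} = - 18 I + 30 E$ ($B{\left(I,E \right)} = - 3 \left(\left(1 \cdot 6 I - 11 E\right) + E\right) = - 3 \left(\left(6 I - 11 E\right) + E\right) = - 3 \left(\left(- 11 E + 6 I\right) + E\right) = - 3 \left(- 10 E + 6 I\right) = - 18 I + 30 E$)
$B{\left(-10,-13 \right)} - \left(5 + 0\right) \left(-6\right) = \left(\left(-18\right) \left(-10\right) + 30 \left(-13\right)\right) - \left(5 + 0\right) \left(-6\right) = \left(180 - 390\right) - 5 \left(-6\right) = -210 - -30 = -210 + 30 = -180$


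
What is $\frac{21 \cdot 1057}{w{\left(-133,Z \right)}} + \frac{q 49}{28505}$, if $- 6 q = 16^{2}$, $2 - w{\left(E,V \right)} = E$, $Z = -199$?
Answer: $\frac{42162883}{256545} \approx 164.35$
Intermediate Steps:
$w{\left(E,V \right)} = 2 - E$
$q = - \frac{128}{3}$ ($q = - \frac{16^{2}}{6} = \left(- \frac{1}{6}\right) 256 = - \frac{128}{3} \approx -42.667$)
$\frac{21 \cdot 1057}{w{\left(-133,Z \right)}} + \frac{q 49}{28505} = \frac{21 \cdot 1057}{2 - -133} + \frac{\left(- \frac{128}{3}\right) 49}{28505} = \frac{22197}{2 + 133} - \frac{6272}{85515} = \frac{22197}{135} - \frac{6272}{85515} = 22197 \cdot \frac{1}{135} - \frac{6272}{85515} = \frac{7399}{45} - \frac{6272}{85515} = \frac{42162883}{256545}$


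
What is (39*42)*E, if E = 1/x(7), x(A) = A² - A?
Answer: 39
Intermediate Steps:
E = 1/42 (E = 1/(7*(-1 + 7)) = 1/(7*6) = 1/42 ≈ 0.023810)
(39*42)*E = (39*42)*(1/42) = 1638*(1/42) = 39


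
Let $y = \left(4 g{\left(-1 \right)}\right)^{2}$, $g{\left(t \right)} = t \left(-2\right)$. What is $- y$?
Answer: $-64$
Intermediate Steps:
$g{\left(t \right)} = - 2 t$
$y = 64$ ($y = \left(4 \left(\left(-2\right) \left(-1\right)\right)\right)^{2} = \left(4 \cdot 2\right)^{2} = 8^{2} = 64$)
$- y = \left(-1\right) 64 = -64$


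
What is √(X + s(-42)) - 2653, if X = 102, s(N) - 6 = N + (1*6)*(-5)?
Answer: -2647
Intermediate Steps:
s(N) = -24 + N (s(N) = 6 + (N + (1*6)*(-5)) = 6 + (N + 6*(-5)) = 6 + (N - 30) = 6 + (-30 + N) = -24 + N)
√(X + s(-42)) - 2653 = √(102 + (-24 - 42)) - 2653 = √(102 - 66) - 2653 = √36 - 2653 = 6 - 2653 = -2647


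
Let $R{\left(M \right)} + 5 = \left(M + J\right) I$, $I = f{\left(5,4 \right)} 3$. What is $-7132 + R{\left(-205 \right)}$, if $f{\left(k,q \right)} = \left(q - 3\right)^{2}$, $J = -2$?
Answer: $-7758$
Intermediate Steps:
$f{\left(k,q \right)} = \left(-3 + q\right)^{2}$
$I = 3$ ($I = \left(-3 + 4\right)^{2} \cdot 3 = 1^{2} \cdot 3 = 1 \cdot 3 = 3$)
$R{\left(M \right)} = -11 + 3 M$ ($R{\left(M \right)} = -5 + \left(M - 2\right) 3 = -5 + \left(-2 + M\right) 3 = -5 + \left(-6 + 3 M\right) = -11 + 3 M$)
$-7132 + R{\left(-205 \right)} = -7132 + \left(-11 + 3 \left(-205\right)\right) = -7132 - 626 = -7758$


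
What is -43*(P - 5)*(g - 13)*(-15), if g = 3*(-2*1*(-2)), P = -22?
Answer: 17415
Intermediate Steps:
g = 12 (g = 3*(-2*(-2)) = 3*4 = 12)
-43*(P - 5)*(g - 13)*(-15) = -43*(-22 - 5)*(12 - 13)*(-15) = -(-1161)*(-1)*(-15) = -43*27*(-15) = -1161*(-15) = 17415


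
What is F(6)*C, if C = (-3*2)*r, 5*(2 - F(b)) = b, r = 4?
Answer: -96/5 ≈ -19.200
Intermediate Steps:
F(b) = 2 - b/5
C = -24 (C = -3*2*4 = -6*4 = -24)
F(6)*C = (2 - ⅕*6)*(-24) = (2 - 6/5)*(-24) = (⅘)*(-24) = -96/5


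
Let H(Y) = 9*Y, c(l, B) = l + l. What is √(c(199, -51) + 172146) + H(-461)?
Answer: -4149 + 16*√674 ≈ -3733.6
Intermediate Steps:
c(l, B) = 2*l
√(c(199, -51) + 172146) + H(-461) = √(2*199 + 172146) + 9*(-461) = √(398 + 172146) - 4149 = √172544 - 4149 = 16*√674 - 4149 = -4149 + 16*√674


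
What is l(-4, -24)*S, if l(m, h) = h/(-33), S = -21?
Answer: -168/11 ≈ -15.273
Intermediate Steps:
l(m, h) = -h/33 (l(m, h) = h*(-1/33) = -h/33)
l(-4, -24)*S = -1/33*(-24)*(-21) = (8/11)*(-21) = -168/11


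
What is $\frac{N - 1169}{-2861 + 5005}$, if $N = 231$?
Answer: $- \frac{7}{16} \approx -0.4375$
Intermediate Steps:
$\frac{N - 1169}{-2861 + 5005} = \frac{231 - 1169}{-2861 + 5005} = - \frac{938}{2144} = \left(-938\right) \frac{1}{2144} = - \frac{7}{16}$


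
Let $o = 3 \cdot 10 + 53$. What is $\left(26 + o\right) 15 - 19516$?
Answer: $-17881$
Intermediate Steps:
$o = 83$ ($o = 30 + 53 = 83$)
$\left(26 + o\right) 15 - 19516 = \left(26 + 83\right) 15 - 19516 = 109 \cdot 15 - 19516 = 1635 - 19516 = -17881$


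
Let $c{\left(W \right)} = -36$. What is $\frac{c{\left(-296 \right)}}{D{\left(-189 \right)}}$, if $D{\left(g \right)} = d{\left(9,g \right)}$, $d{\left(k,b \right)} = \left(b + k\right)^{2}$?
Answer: $- \frac{1}{900} \approx -0.0011111$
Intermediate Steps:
$D{\left(g \right)} = \left(9 + g\right)^{2}$ ($D{\left(g \right)} = \left(g + 9\right)^{2} = \left(9 + g\right)^{2}$)
$\frac{c{\left(-296 \right)}}{D{\left(-189 \right)}} = - \frac{36}{\left(9 - 189\right)^{2}} = - \frac{36}{\left(-180\right)^{2}} = - \frac{36}{32400} = \left(-36\right) \frac{1}{32400} = - \frac{1}{900}$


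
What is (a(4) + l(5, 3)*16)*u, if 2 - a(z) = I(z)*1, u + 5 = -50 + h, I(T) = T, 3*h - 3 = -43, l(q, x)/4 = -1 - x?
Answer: 17630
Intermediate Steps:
l(q, x) = -4 - 4*x (l(q, x) = 4*(-1 - x) = -4 - 4*x)
h = -40/3 (h = 1 + (⅓)*(-43) = 1 - 43/3 = -40/3 ≈ -13.333)
u = -205/3 (u = -5 + (-50 - 40/3) = -5 - 190/3 = -205/3 ≈ -68.333)
a(z) = 2 - z
(a(4) + l(5, 3)*16)*u = ((2 - 1*4) + (-4 - 4*3)*16)*(-205/3) = ((2 - 4) + (-4 - 12)*16)*(-205/3) = (-2 - 16*16)*(-205/3) = (-2 - 256)*(-205/3) = -258*(-205/3) = 17630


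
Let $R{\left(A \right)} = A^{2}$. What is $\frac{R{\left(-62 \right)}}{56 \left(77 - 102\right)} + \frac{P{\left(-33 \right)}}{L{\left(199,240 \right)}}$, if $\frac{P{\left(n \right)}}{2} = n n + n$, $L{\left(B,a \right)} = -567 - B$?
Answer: $- \frac{737663}{134050} \approx -5.5029$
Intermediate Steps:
$P{\left(n \right)} = 2 n + 2 n^{2}$ ($P{\left(n \right)} = 2 \left(n n + n\right) = 2 \left(n^{2} + n\right) = 2 \left(n + n^{2}\right) = 2 n + 2 n^{2}$)
$\frac{R{\left(-62 \right)}}{56 \left(77 - 102\right)} + \frac{P{\left(-33 \right)}}{L{\left(199,240 \right)}} = \frac{\left(-62\right)^{2}}{56 \left(77 - 102\right)} + \frac{2 \left(-33\right) \left(1 - 33\right)}{-567 - 199} = \frac{3844}{56 \left(-25\right)} + \frac{2 \left(-33\right) \left(-32\right)}{-567 - 199} = \frac{3844}{-1400} + \frac{2112}{-766} = 3844 \left(- \frac{1}{1400}\right) + 2112 \left(- \frac{1}{766}\right) = - \frac{961}{350} - \frac{1056}{383} = - \frac{737663}{134050}$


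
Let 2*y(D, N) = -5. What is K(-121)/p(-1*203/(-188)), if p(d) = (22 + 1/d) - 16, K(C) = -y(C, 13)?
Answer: 1015/2812 ≈ 0.36095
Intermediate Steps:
y(D, N) = -5/2 (y(D, N) = (½)*(-5) = -5/2)
K(C) = 5/2 (K(C) = -1*(-5/2) = 5/2)
p(d) = 6 + 1/d
K(-121)/p(-1*203/(-188)) = 5/(2*(6 + 1/(-1*203/(-188)))) = 5/(2*(6 + 1/(-203*(-1/188)))) = 5/(2*(6 + 1/(203/188))) = 5/(2*(6 + 188/203)) = 5/(2*(1406/203)) = (5/2)*(203/1406) = 1015/2812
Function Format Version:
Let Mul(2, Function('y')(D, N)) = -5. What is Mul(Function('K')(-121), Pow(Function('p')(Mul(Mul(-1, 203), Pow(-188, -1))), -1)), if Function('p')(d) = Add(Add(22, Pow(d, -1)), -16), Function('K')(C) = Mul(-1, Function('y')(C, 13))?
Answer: Rational(1015, 2812) ≈ 0.36095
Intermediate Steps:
Function('y')(D, N) = Rational(-5, 2) (Function('y')(D, N) = Mul(Rational(1, 2), -5) = Rational(-5, 2))
Function('K')(C) = Rational(5, 2) (Function('K')(C) = Mul(-1, Rational(-5, 2)) = Rational(5, 2))
Function('p')(d) = Add(6, Pow(d, -1))
Mul(Function('K')(-121), Pow(Function('p')(Mul(Mul(-1, 203), Pow(-188, -1))), -1)) = Mul(Rational(5, 2), Pow(Add(6, Pow(Mul(Mul(-1, 203), Pow(-188, -1)), -1)), -1)) = Mul(Rational(5, 2), Pow(Add(6, Pow(Mul(-203, Rational(-1, 188)), -1)), -1)) = Mul(Rational(5, 2), Pow(Add(6, Pow(Rational(203, 188), -1)), -1)) = Mul(Rational(5, 2), Pow(Add(6, Rational(188, 203)), -1)) = Mul(Rational(5, 2), Pow(Rational(1406, 203), -1)) = Mul(Rational(5, 2), Rational(203, 1406)) = Rational(1015, 2812)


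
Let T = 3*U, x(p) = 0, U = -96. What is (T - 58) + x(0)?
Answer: -346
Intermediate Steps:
T = -288 (T = 3*(-96) = -288)
(T - 58) + x(0) = (-288 - 58) + 0 = -346 + 0 = -346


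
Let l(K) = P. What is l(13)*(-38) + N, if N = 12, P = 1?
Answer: -26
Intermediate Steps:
l(K) = 1
l(13)*(-38) + N = 1*(-38) + 12 = -38 + 12 = -26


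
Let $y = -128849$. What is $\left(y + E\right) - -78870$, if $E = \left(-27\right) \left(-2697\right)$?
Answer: $22840$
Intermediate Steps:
$E = 72819$
$\left(y + E\right) - -78870 = \left(-128849 + 72819\right) - -78870 = -56030 + 78870 = 22840$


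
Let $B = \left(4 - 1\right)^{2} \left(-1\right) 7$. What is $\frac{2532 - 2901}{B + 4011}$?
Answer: $- \frac{123}{1316} \approx -0.093465$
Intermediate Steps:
$B = -63$ ($B = 3^{2} \left(-1\right) 7 = 9 \left(-1\right) 7 = \left(-9\right) 7 = -63$)
$\frac{2532 - 2901}{B + 4011} = \frac{2532 - 2901}{-63 + 4011} = - \frac{369}{3948} = \left(-369\right) \frac{1}{3948} = - \frac{123}{1316}$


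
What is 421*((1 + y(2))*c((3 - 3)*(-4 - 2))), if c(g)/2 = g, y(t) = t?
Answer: 0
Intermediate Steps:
c(g) = 2*g
421*((1 + y(2))*c((3 - 3)*(-4 - 2))) = 421*((1 + 2)*(2*((3 - 3)*(-4 - 2)))) = 421*(3*(2*(0*(-6)))) = 421*(3*(2*0)) = 421*(3*0) = 421*0 = 0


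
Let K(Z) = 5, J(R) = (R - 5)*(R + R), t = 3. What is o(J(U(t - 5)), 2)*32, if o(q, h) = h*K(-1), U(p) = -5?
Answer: 320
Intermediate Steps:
J(R) = 2*R*(-5 + R) (J(R) = (-5 + R)*(2*R) = 2*R*(-5 + R))
o(q, h) = 5*h (o(q, h) = h*5 = 5*h)
o(J(U(t - 5)), 2)*32 = (5*2)*32 = 10*32 = 320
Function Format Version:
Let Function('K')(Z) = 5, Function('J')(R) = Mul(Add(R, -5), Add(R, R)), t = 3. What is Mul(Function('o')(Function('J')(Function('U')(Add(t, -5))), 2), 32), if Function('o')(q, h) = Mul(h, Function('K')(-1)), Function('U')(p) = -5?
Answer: 320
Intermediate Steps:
Function('J')(R) = Mul(2, R, Add(-5, R)) (Function('J')(R) = Mul(Add(-5, R), Mul(2, R)) = Mul(2, R, Add(-5, R)))
Function('o')(q, h) = Mul(5, h) (Function('o')(q, h) = Mul(h, 5) = Mul(5, h))
Mul(Function('o')(Function('J')(Function('U')(Add(t, -5))), 2), 32) = Mul(Mul(5, 2), 32) = Mul(10, 32) = 320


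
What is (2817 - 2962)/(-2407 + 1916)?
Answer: 145/491 ≈ 0.29532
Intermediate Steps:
(2817 - 2962)/(-2407 + 1916) = -145/(-491) = -145*(-1/491) = 145/491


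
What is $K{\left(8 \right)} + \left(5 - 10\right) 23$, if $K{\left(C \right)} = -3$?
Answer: $-118$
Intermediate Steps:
$K{\left(8 \right)} + \left(5 - 10\right) 23 = -3 + \left(5 - 10\right) 23 = -3 - 115 = -118$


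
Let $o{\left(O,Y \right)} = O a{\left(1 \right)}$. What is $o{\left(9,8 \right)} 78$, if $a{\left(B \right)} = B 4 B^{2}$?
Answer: $2808$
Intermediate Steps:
$a{\left(B \right)} = 4 B^{3}$ ($a{\left(B \right)} = 4 B B^{2} = 4 B^{3}$)
$o{\left(O,Y \right)} = 4 O$ ($o{\left(O,Y \right)} = O 4 \cdot 1^{3} = O 4 \cdot 1 = O 4 = 4 O$)
$o{\left(9,8 \right)} 78 = 4 \cdot 9 \cdot 78 = 36 \cdot 78 = 2808$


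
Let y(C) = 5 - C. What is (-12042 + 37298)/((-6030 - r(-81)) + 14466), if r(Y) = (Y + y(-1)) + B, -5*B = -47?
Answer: 31570/10627 ≈ 2.9707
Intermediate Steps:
B = 47/5 (B = -⅕*(-47) = 47/5 ≈ 9.4000)
r(Y) = 77/5 + Y (r(Y) = (Y + (5 - 1*(-1))) + 47/5 = (Y + (5 + 1)) + 47/5 = (Y + 6) + 47/5 = (6 + Y) + 47/5 = 77/5 + Y)
(-12042 + 37298)/((-6030 - r(-81)) + 14466) = (-12042 + 37298)/((-6030 - (77/5 - 81)) + 14466) = 25256/((-6030 - 1*(-328/5)) + 14466) = 25256/((-6030 + 328/5) + 14466) = 25256/(-29822/5 + 14466) = 25256/(42508/5) = 25256*(5/42508) = 31570/10627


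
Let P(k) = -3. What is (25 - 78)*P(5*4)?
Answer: 159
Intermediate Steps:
(25 - 78)*P(5*4) = (25 - 78)*(-3) = -53*(-3) = 159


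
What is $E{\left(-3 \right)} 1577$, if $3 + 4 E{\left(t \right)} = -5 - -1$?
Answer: $- \frac{11039}{4} \approx -2759.8$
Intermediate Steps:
$E{\left(t \right)} = - \frac{7}{4}$ ($E{\left(t \right)} = - \frac{3}{4} + \frac{-5 - -1}{4} = - \frac{3}{4} + \frac{-5 + 1}{4} = - \frac{3}{4} + \frac{1}{4} \left(-4\right) = - \frac{3}{4} - 1 = - \frac{7}{4}$)
$E{\left(-3 \right)} 1577 = \left(- \frac{7}{4}\right) 1577 = - \frac{11039}{4}$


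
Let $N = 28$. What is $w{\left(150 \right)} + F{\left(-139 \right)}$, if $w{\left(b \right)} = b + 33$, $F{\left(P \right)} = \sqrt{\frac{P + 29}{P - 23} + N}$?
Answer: $183 + \frac{\sqrt{2323}}{9} \approx 188.36$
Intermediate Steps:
$F{\left(P \right)} = \sqrt{28 + \frac{29 + P}{-23 + P}}$ ($F{\left(P \right)} = \sqrt{\frac{P + 29}{P - 23} + 28} = \sqrt{\frac{29 + P}{-23 + P} + 28} = \sqrt{28 + \frac{29 + P}{-23 + P}}$)
$w{\left(b \right)} = 33 + b$
$w{\left(150 \right)} + F{\left(-139 \right)} = \left(33 + 150\right) + \sqrt{\frac{-615 + 29 \left(-139\right)}{-23 - 139}} = 183 + \sqrt{\frac{-615 - 4031}{-162}} = 183 + \sqrt{\left(- \frac{1}{162}\right) \left(-4646\right)} = 183 + \sqrt{\frac{2323}{81}} = 183 + \frac{\sqrt{2323}}{9}$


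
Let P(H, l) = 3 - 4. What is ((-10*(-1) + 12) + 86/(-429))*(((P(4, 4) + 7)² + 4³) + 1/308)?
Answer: 3429178/1573 ≈ 2180.0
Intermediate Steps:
P(H, l) = -1
((-10*(-1) + 12) + 86/(-429))*(((P(4, 4) + 7)² + 4³) + 1/308) = ((-10*(-1) + 12) + 86/(-429))*(((-1 + 7)² + 4³) + 1/308) = ((10 + 12) + 86*(-1/429))*((6² + 64) + 1/308) = (22 - 86/429)*((36 + 64) + 1/308) = 9352*(100 + 1/308)/429 = (9352/429)*(30801/308) = 3429178/1573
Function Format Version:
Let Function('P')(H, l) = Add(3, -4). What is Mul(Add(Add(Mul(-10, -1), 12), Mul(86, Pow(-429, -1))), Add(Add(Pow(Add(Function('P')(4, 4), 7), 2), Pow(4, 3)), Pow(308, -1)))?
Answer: Rational(3429178, 1573) ≈ 2180.0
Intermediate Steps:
Function('P')(H, l) = -1
Mul(Add(Add(Mul(-10, -1), 12), Mul(86, Pow(-429, -1))), Add(Add(Pow(Add(Function('P')(4, 4), 7), 2), Pow(4, 3)), Pow(308, -1))) = Mul(Add(Add(Mul(-10, -1), 12), Mul(86, Pow(-429, -1))), Add(Add(Pow(Add(-1, 7), 2), Pow(4, 3)), Pow(308, -1))) = Mul(Add(Add(10, 12), Mul(86, Rational(-1, 429))), Add(Add(Pow(6, 2), 64), Rational(1, 308))) = Mul(Add(22, Rational(-86, 429)), Add(Add(36, 64), Rational(1, 308))) = Mul(Rational(9352, 429), Add(100, Rational(1, 308))) = Mul(Rational(9352, 429), Rational(30801, 308)) = Rational(3429178, 1573)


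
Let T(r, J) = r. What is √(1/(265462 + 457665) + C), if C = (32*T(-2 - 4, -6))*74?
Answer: I*√7429543045973705/723127 ≈ 119.2*I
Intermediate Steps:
C = -14208 (C = (32*(-2 - 4))*74 = (32*(-6))*74 = -192*74 = -14208)
√(1/(265462 + 457665) + C) = √(1/(265462 + 457665) - 14208) = √(1/723127 - 14208) = √(-10274188415/723127) = I*√7429543045973705/723127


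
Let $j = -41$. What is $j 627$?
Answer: $-25707$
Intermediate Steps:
$j 627 = \left(-41\right) 627 = -25707$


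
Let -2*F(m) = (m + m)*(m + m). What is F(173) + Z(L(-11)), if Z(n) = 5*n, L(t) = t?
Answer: -59913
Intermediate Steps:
F(m) = -2*m² (F(m) = -(m + m)*(m + m)/2 = -2*m*2*m/2 = -2*m²)
F(173) + Z(L(-11)) = -2*173² + 5*(-11) = -2*29929 - 55 = -59858 - 55 = -59913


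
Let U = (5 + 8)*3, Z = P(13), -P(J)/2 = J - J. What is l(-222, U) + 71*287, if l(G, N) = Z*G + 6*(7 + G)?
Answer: 19087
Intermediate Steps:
P(J) = 0 (P(J) = -2*(J - J) = -2*0 = 0)
Z = 0
U = 39 (U = 13*3 = 39)
l(G, N) = 42 + 6*G (l(G, N) = 0*G + 6*(7 + G) = 0 + (42 + 6*G) = 42 + 6*G)
l(-222, U) + 71*287 = (42 + 6*(-222)) + 71*287 = (42 - 1332) + 20377 = -1290 + 20377 = 19087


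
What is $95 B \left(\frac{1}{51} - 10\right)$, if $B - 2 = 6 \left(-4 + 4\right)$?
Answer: $- \frac{96710}{51} \approx -1896.3$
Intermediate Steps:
$B = 2$ ($B = 2 + 6 \left(-4 + 4\right) = 2 + 6 \cdot 0 = 2 + 0 = 2$)
$95 B \left(\frac{1}{51} - 10\right) = 95 \cdot 2 \left(\frac{1}{51} - 10\right) = 190 \left(\frac{1}{51} - 10\right) = 190 \left(- \frac{509}{51}\right) = - \frac{96710}{51}$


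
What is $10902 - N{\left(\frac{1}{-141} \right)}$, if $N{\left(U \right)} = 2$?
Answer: $10900$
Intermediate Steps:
$10902 - N{\left(\frac{1}{-141} \right)} = 10902 - 2 = 10900$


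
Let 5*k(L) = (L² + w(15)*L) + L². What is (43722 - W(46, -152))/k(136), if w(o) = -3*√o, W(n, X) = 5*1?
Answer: 437170/73849 + 655755*√15/10043464 ≈ 6.1727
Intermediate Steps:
W(n, X) = 5
k(L) = 2*L²/5 - 3*L*√15/5 (k(L) = ((L² + (-3*√15)*L) + L²)/5 = ((L² - 3*L*√15) + L²)/5 = (2*L² - 3*L*√15)/5 = 2*L²/5 - 3*L*√15/5)
(43722 - W(46, -152))/k(136) = (43722 - 1*5)/(((⅕)*136*(-3*√15 + 2*136))) = (43722 - 5)/(((⅕)*136*(-3*√15 + 272))) = 43717/(((⅕)*136*(272 - 3*√15))) = 43717/(36992/5 - 408*√15/5)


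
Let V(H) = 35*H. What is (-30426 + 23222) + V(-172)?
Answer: -13224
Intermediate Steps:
(-30426 + 23222) + V(-172) = (-30426 + 23222) + 35*(-172) = -7204 - 6020 = -13224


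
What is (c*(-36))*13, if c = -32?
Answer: 14976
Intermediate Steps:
(c*(-36))*13 = -32*(-36)*13 = 1152*13 = 14976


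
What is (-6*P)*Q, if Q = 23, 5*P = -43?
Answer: 5934/5 ≈ 1186.8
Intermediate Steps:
P = -43/5 (P = (⅕)*(-43) = -43/5 ≈ -8.6000)
(-6*P)*Q = -6*(-43/5)*23 = (258/5)*23 = 5934/5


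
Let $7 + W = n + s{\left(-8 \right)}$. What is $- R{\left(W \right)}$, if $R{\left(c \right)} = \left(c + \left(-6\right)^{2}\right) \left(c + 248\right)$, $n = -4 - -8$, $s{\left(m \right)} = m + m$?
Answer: $-3893$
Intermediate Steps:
$s{\left(m \right)} = 2 m$
$n = 4$ ($n = -4 + 8 = 4$)
$W = -19$ ($W = -7 + \left(4 + 2 \left(-8\right)\right) = -7 + \left(4 - 16\right) = -7 - 12 = -19$)
$R{\left(c \right)} = \left(36 + c\right) \left(248 + c\right)$ ($R{\left(c \right)} = \left(c + 36\right) \left(248 + c\right) = \left(36 + c\right) \left(248 + c\right)$)
$- R{\left(W \right)} = - (8928 + \left(-19\right)^{2} + 284 \left(-19\right)) = - (8928 + 361 - 5396) = \left(-1\right) 3893 = -3893$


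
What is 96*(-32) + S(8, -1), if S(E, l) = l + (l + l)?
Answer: -3075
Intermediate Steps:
S(E, l) = 3*l (S(E, l) = l + 2*l = 3*l)
96*(-32) + S(8, -1) = 96*(-32) + 3*(-1) = -3072 - 3 = -3075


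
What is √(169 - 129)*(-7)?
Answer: -14*√10 ≈ -44.272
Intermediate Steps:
√(169 - 129)*(-7) = √40*(-7) = (2*√10)*(-7) = -14*√10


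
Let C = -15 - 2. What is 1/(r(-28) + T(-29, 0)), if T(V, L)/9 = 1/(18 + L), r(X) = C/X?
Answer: 28/31 ≈ 0.90323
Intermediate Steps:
C = -17
r(X) = -17/X
T(V, L) = 9/(18 + L)
1/(r(-28) + T(-29, 0)) = 1/(-17/(-28) + 9/(18 + 0)) = 1/(-17*(-1/28) + 9/18) = 1/(17/28 + 9*(1/18)) = 1/(17/28 + 1/2) = 1/(31/28) = 28/31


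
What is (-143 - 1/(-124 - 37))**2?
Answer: 530012484/25921 ≈ 20447.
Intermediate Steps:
(-143 - 1/(-124 - 37))**2 = (-143 - 1/(-161))**2 = (-143 - 1*(-1/161))**2 = (-143 + 1/161)**2 = (-23022/161)**2 = 530012484/25921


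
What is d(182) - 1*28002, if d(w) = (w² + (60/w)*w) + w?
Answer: 5364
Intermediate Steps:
d(w) = 60 + w + w² (d(w) = (w² + 60) + w = (60 + w²) + w = 60 + w + w²)
d(182) - 1*28002 = (60 + 182 + 182²) - 1*28002 = (60 + 182 + 33124) - 28002 = 33366 - 28002 = 5364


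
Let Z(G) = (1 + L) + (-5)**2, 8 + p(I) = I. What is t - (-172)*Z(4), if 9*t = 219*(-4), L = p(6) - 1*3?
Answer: 10544/3 ≈ 3514.7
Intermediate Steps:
p(I) = -8 + I
L = -5 (L = (-8 + 6) - 1*3 = -2 - 3 = -5)
t = -292/3 (t = (219*(-4))/9 = (1/9)*(-876) = -292/3 ≈ -97.333)
Z(G) = 21 (Z(G) = (1 - 5) + (-5)**2 = -4 + 25 = 21)
t - (-172)*Z(4) = -292/3 - (-172)*21 = -292/3 - 1*(-3612) = -292/3 + 3612 = 10544/3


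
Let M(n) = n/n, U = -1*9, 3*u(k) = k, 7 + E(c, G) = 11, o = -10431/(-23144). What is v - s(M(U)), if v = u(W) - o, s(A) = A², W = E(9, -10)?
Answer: -8149/69432 ≈ -0.11737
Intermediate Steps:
o = 10431/23144 (o = -10431*(-1/23144) = 10431/23144 ≈ 0.45070)
E(c, G) = 4 (E(c, G) = -7 + 11 = 4)
W = 4
u(k) = k/3
U = -9
M(n) = 1
v = 61283/69432 (v = (⅓)*4 - 1*10431/23144 = 4/3 - 10431/23144 = 61283/69432 ≈ 0.88263)
v - s(M(U)) = 61283/69432 - 1*1² = 61283/69432 - 1*1 = 61283/69432 - 1 = -8149/69432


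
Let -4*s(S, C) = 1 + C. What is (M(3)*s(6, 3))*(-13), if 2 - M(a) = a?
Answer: -13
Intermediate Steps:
M(a) = 2 - a
s(S, C) = -¼ - C/4 (s(S, C) = -(1 + C)/4 = -¼ - C/4)
(M(3)*s(6, 3))*(-13) = ((2 - 1*3)*(-¼ - ¼*3))*(-13) = ((2 - 3)*(-¼ - ¾))*(-13) = -1*(-1)*(-13) = 1*(-13) = -13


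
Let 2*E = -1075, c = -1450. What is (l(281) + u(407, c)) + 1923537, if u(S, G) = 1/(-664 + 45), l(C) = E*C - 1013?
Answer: 2193100285/1238 ≈ 1.7715e+6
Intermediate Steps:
E = -1075/2 (E = (1/2)*(-1075) = -1075/2 ≈ -537.50)
l(C) = -1013 - 1075*C/2 (l(C) = -1075*C/2 - 1013 = -1013 - 1075*C/2)
u(S, G) = -1/619 (u(S, G) = 1/(-619) = -1/619)
(l(281) + u(407, c)) + 1923537 = ((-1013 - 1075/2*281) - 1/619) + 1923537 = ((-1013 - 302075/2) - 1/619) + 1923537 = (-304101/2 - 1/619) + 1923537 = -188238521/1238 + 1923537 = 2193100285/1238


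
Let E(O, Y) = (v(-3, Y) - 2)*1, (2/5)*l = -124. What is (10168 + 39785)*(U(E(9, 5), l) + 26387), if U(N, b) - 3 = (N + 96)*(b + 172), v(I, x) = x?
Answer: 635801784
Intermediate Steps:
l = -310 (l = (5/2)*(-124) = -310)
E(O, Y) = -2 + Y (E(O, Y) = (Y - 2)*1 = (-2 + Y)*1 = -2 + Y)
U(N, b) = 3 + (96 + N)*(172 + b) (U(N, b) = 3 + (N + 96)*(b + 172) = 3 + (96 + N)*(172 + b))
(10168 + 39785)*(U(E(9, 5), l) + 26387) = (10168 + 39785)*((16515 + 96*(-310) + 172*(-2 + 5) + (-2 + 5)*(-310)) + 26387) = 49953*((16515 - 29760 + 172*3 + 3*(-310)) + 26387) = 49953*((16515 - 29760 + 516 - 930) + 26387) = 49953*(-13659 + 26387) = 49953*12728 = 635801784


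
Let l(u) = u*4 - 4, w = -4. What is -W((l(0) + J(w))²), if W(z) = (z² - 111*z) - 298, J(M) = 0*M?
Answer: 1818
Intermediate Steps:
l(u) = -4 + 4*u (l(u) = 4*u - 4 = -4 + 4*u)
J(M) = 0
W(z) = -298 + z² - 111*z
-W((l(0) + J(w))²) = -(-298 + (((-4 + 4*0) + 0)²)² - 111*((-4 + 4*0) + 0)²) = -(-298 + (((-4 + 0) + 0)²)² - 111*((-4 + 0) + 0)²) = -(-298 + ((-4 + 0)²)² - 111*(-4 + 0)²) = -(-298 + ((-4)²)² - 111*(-4)²) = -(-298 + 16² - 111*16) = -(-298 + 256 - 1776) = -1*(-1818) = 1818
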